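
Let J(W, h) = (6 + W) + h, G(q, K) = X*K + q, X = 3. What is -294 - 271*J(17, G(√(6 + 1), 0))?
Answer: -6527 - 271*√7 ≈ -7244.0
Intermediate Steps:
G(q, K) = q + 3*K (G(q, K) = 3*K + q = q + 3*K)
J(W, h) = 6 + W + h
-294 - 271*J(17, G(√(6 + 1), 0)) = -294 - 271*(6 + 17 + (√(6 + 1) + 3*0)) = -294 - 271*(6 + 17 + (√7 + 0)) = -294 - 271*(6 + 17 + √7) = -294 - 271*(23 + √7) = -294 + (-6233 - 271*√7) = -6527 - 271*√7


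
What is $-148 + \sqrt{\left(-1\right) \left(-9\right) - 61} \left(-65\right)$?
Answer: $-148 - 130 i \sqrt{13} \approx -148.0 - 468.72 i$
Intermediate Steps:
$-148 + \sqrt{\left(-1\right) \left(-9\right) - 61} \left(-65\right) = -148 + \sqrt{9 - 61} \left(-65\right) = -148 + \sqrt{-52} \left(-65\right) = -148 + 2 i \sqrt{13} \left(-65\right) = -148 - 130 i \sqrt{13}$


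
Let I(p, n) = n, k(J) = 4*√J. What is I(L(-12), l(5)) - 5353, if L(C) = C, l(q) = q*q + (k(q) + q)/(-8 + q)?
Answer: -15989/3 - 4*√5/3 ≈ -5332.6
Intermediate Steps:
l(q) = q² + (q + 4*√q)/(-8 + q) (l(q) = q*q + (4*√q + q)/(-8 + q) = q² + (q + 4*√q)/(-8 + q))
I(L(-12), l(5)) - 5353 = (5 + 5³ - 8*5² + 4*√5)/(-8 + 5) - 5353 = (5 + 125 - 8*25 + 4*√5)/(-3) - 5353 = -(5 + 125 - 200 + 4*√5)/3 - 5353 = -(-70 + 4*√5)/3 - 5353 = (70/3 - 4*√5/3) - 5353 = -15989/3 - 4*√5/3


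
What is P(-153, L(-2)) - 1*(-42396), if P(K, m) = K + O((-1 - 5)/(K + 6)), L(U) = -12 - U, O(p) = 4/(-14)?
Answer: 295699/7 ≈ 42243.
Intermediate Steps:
O(p) = -2/7 (O(p) = 4*(-1/14) = -2/7)
P(K, m) = -2/7 + K (P(K, m) = K - 2/7 = -2/7 + K)
P(-153, L(-2)) - 1*(-42396) = (-2/7 - 153) - 1*(-42396) = -1073/7 + 42396 = 295699/7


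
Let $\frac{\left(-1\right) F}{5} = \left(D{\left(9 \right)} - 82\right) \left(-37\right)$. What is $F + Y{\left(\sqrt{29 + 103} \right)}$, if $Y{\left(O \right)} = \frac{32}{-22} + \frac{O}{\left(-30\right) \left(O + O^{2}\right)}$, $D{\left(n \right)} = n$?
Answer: $- \frac{583884019}{43230} - \frac{\sqrt{33}}{1965} \approx -13506.0$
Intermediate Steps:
$F = -13505$ ($F = - 5 \left(9 - 82\right) \left(-37\right) = - 5 \left(\left(-73\right) \left(-37\right)\right) = \left(-5\right) 2701 = -13505$)
$Y{\left(O \right)} = - \frac{16}{11} + \frac{O}{- 30 O - 30 O^{2}}$ ($Y{\left(O \right)} = 32 \left(- \frac{1}{22}\right) + \frac{O}{- 30 O - 30 O^{2}} = - \frac{16}{11} + \frac{O}{- 30 O - 30 O^{2}}$)
$F + Y{\left(\sqrt{29 + 103} \right)} = -13505 + \frac{-491 - 480 \sqrt{29 + 103}}{330 \left(1 + \sqrt{29 + 103}\right)} = -13505 + \frac{-491 - 480 \sqrt{132}}{330 \left(1 + \sqrt{132}\right)} = -13505 + \frac{-491 - 480 \cdot 2 \sqrt{33}}{330 \left(1 + 2 \sqrt{33}\right)} = -13505 + \frac{-491 - 960 \sqrt{33}}{330 \left(1 + 2 \sqrt{33}\right)}$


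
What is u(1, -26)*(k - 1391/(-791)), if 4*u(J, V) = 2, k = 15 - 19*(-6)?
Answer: 51715/791 ≈ 65.379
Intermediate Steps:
k = 129 (k = 15 + 114 = 129)
u(J, V) = ½ (u(J, V) = (¼)*2 = ½)
u(1, -26)*(k - 1391/(-791)) = (129 - 1391/(-791))/2 = (129 - 1391*(-1/791))/2 = (129 + 1391/791)/2 = (½)*(103430/791) = 51715/791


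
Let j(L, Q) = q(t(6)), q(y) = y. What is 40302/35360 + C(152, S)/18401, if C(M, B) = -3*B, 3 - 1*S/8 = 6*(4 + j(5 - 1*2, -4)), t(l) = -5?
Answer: 366979671/325329680 ≈ 1.1280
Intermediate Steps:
j(L, Q) = -5
S = 72 (S = 24 - 48*(4 - 5) = 24 - 48*(-1) = 24 - 8*(-6) = 24 + 48 = 72)
40302/35360 + C(152, S)/18401 = 40302/35360 - 3*72/18401 = 40302*(1/35360) - 216*1/18401 = 20151/17680 - 216/18401 = 366979671/325329680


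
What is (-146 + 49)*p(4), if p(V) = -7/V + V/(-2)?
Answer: 1455/4 ≈ 363.75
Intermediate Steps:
p(V) = -7/V - V/2 (p(V) = -7/V + V*(-½) = -7/V - V/2)
(-146 + 49)*p(4) = (-146 + 49)*(-7/4 - ½*4) = -97*(-7*¼ - 2) = -97*(-7/4 - 2) = -97*(-15/4) = 1455/4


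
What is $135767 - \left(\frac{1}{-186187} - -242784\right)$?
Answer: $- \frac{19925174178}{186187} \approx -1.0702 \cdot 10^{5}$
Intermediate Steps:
$135767 - \left(\frac{1}{-186187} - -242784\right) = 135767 - \left(- \frac{1}{186187} + 242784\right) = 135767 - \frac{45203224607}{186187} = - \frac{19925174178}{186187}$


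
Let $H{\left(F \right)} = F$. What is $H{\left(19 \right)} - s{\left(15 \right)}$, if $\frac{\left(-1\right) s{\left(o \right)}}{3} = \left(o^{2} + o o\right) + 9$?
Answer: $1396$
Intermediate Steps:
$s{\left(o \right)} = -27 - 6 o^{2}$ ($s{\left(o \right)} = - 3 \left(\left(o^{2} + o o\right) + 9\right) = - 3 \left(\left(o^{2} + o^{2}\right) + 9\right) = - 3 \left(2 o^{2} + 9\right) = - 3 \left(9 + 2 o^{2}\right) = -27 - 6 o^{2}$)
$H{\left(19 \right)} - s{\left(15 \right)} = 19 - \left(-27 - 6 \cdot 15^{2}\right) = 19 - \left(-27 - 1350\right) = 19 - -1377 = 19 + 1377 = 1396$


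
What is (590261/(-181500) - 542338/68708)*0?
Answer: 0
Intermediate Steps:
(590261/(-181500) - 542338/68708)*0 = (590261*(-1/181500) - 542338*1/68708)*0 = (-590261/181500 - 271169/34354)*0 = -34747499947/3117625500*0 = 0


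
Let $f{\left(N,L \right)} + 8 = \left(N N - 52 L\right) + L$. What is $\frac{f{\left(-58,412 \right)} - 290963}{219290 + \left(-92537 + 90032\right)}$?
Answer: $- \frac{308619}{216785} \approx -1.4236$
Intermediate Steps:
$f{\left(N,L \right)} = -8 + N^{2} - 51 L$ ($f{\left(N,L \right)} = -8 - \left(51 L - N N\right) = -8 - \left(- N^{2} + 51 L\right) = -8 + N^{2} - 51 L$)
$\frac{f{\left(-58,412 \right)} - 290963}{219290 + \left(-92537 + 90032\right)} = \frac{\left(-8 + \left(-58\right)^{2} - 21012\right) - 290963}{219290 + \left(-92537 + 90032\right)} = \frac{\left(-8 + 3364 - 21012\right) - 290963}{219290 - 2505} = \frac{-17656 - 290963}{216785} = \left(-308619\right) \frac{1}{216785} = - \frac{308619}{216785}$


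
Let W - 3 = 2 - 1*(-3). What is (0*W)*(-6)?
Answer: 0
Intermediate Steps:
W = 8 (W = 3 + (2 - 1*(-3)) = 3 + (2 + 3) = 3 + 5 = 8)
(0*W)*(-6) = (0*8)*(-6) = 0*(-6) = 0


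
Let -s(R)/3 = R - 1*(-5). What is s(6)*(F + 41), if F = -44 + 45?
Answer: -1386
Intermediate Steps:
F = 1
s(R) = -15 - 3*R (s(R) = -3*(R - 1*(-5)) = -3*(R + 5) = -3*(5 + R) = -15 - 3*R)
s(6)*(F + 41) = (-15 - 3*6)*(1 + 41) = (-15 - 18)*42 = -33*42 = -1386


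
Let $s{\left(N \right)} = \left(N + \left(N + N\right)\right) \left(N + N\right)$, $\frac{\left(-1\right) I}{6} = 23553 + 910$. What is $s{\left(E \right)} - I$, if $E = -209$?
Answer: $408864$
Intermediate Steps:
$I = -146778$ ($I = - 6 \left(23553 + 910\right) = \left(-6\right) 24463 = -146778$)
$s{\left(N \right)} = 6 N^{2}$ ($s{\left(N \right)} = \left(N + 2 N\right) 2 N = 3 N 2 N = 6 N^{2}$)
$s{\left(E \right)} - I = 6 \left(-209\right)^{2} - -146778 = 6 \cdot 43681 + 146778 = 262086 + 146778 = 408864$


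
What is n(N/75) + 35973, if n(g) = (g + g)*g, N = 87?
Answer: 22484807/625 ≈ 35976.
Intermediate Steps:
n(g) = 2*g² (n(g) = (2*g)*g = 2*g²)
n(N/75) + 35973 = 2*(87/75)² + 35973 = 2*(87*(1/75))² + 35973 = 2*(29/25)² + 35973 = 2*(841/625) + 35973 = 1682/625 + 35973 = 22484807/625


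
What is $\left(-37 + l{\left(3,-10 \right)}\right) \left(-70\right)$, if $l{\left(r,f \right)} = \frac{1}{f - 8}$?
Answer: $\frac{23345}{9} \approx 2593.9$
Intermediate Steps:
$l{\left(r,f \right)} = \frac{1}{-8 + f}$
$\left(-37 + l{\left(3,-10 \right)}\right) \left(-70\right) = \left(-37 + \frac{1}{-8 - 10}\right) \left(-70\right) = \left(-37 + \frac{1}{-18}\right) \left(-70\right) = \left(-37 - \frac{1}{18}\right) \left(-70\right) = \left(- \frac{667}{18}\right) \left(-70\right) = \frac{23345}{9}$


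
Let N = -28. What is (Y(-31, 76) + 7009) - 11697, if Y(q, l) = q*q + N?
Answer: -3755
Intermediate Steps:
Y(q, l) = -28 + q² (Y(q, l) = q*q - 28 = q² - 28 = -28 + q²)
(Y(-31, 76) + 7009) - 11697 = ((-28 + (-31)²) + 7009) - 11697 = ((-28 + 961) + 7009) - 11697 = (933 + 7009) - 11697 = 7942 - 11697 = -3755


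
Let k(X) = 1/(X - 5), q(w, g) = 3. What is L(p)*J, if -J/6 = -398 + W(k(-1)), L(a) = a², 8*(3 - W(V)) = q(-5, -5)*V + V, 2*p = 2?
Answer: 4739/2 ≈ 2369.5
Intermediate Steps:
p = 1 (p = (½)*2 = 1)
k(X) = 1/(-5 + X)
W(V) = 3 - V/2 (W(V) = 3 - (3*V + V)/8 = 3 - V/2)
J = 4739/2 (J = -6*(-398 + (3 - 1/(2*(-5 - 1)))) = -6*(-398 + (3 - ½/(-6))) = -6*(-398 + (3 - ½*(-⅙))) = -6*(-398 + (3 + 1/12)) = -6*(-398 + 37/12) = -6*(-4739/12) = 4739/2 ≈ 2369.5)
L(p)*J = 1²*(4739/2) = 1*(4739/2) = 4739/2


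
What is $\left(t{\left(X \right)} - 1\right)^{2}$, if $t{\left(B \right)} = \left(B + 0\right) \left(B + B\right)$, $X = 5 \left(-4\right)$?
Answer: $638401$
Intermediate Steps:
$X = -20$
$t{\left(B \right)} = 2 B^{2}$ ($t{\left(B \right)} = B 2 B = 2 B^{2}$)
$\left(t{\left(X \right)} - 1\right)^{2} = \left(2 \left(-20\right)^{2} - 1\right)^{2} = \left(2 \cdot 400 - 1\right)^{2} = \left(800 - 1\right)^{2} = 799^{2} = 638401$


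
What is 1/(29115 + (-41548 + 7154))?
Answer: -1/5279 ≈ -0.00018943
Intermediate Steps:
1/(29115 + (-41548 + 7154)) = 1/(29115 - 34394) = 1/(-5279) = -1/5279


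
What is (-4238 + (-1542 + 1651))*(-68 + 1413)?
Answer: -5553505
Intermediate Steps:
(-4238 + (-1542 + 1651))*(-68 + 1413) = (-4238 + 109)*1345 = -4129*1345 = -5553505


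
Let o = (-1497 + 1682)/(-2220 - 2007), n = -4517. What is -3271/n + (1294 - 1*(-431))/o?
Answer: -6587087828/167129 ≈ -39413.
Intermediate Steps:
o = -185/4227 (o = 185/(-4227) = 185*(-1/4227) = -185/4227 ≈ -0.043766)
-3271/n + (1294 - 1*(-431))/o = -3271/(-4517) + (1294 - 1*(-431))/(-185/4227) = -3271*(-1/4517) + (1294 + 431)*(-4227/185) = 3271/4517 + 1725*(-4227/185) = 3271/4517 - 1458315/37 = -6587087828/167129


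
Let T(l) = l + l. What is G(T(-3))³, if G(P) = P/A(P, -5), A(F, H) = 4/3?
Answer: -729/8 ≈ -91.125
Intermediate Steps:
A(F, H) = 4/3 (A(F, H) = 4*(⅓) = 4/3)
T(l) = 2*l
G(P) = 3*P/4 (G(P) = P/(4/3) = P*(¾) = 3*P/4)
G(T(-3))³ = (3*(2*(-3))/4)³ = ((¾)*(-6))³ = (-9/2)³ = -729/8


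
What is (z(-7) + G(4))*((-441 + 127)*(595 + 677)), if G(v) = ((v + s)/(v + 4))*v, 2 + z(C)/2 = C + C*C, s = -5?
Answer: -31752936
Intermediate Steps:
z(C) = -4 + 2*C + 2*C² (z(C) = -4 + 2*(C + C*C) = -4 + 2*(C + C²) = -4 + (2*C + 2*C²) = -4 + 2*C + 2*C²)
G(v) = v*(-5 + v)/(4 + v) (G(v) = ((v - 5)/(v + 4))*v = ((-5 + v)/(4 + v))*v = v*(-5 + v)/(4 + v))
(z(-7) + G(4))*((-441 + 127)*(595 + 677)) = ((-4 + 2*(-7) + 2*(-7)²) + 4*(-5 + 4)/(4 + 4))*((-441 + 127)*(595 + 677)) = ((-4 - 14 + 2*49) + 4*(-1)/8)*(-314*1272) = ((-4 - 14 + 98) + 4*(⅛)*(-1))*(-399408) = (80 - ½)*(-399408) = (159/2)*(-399408) = -31752936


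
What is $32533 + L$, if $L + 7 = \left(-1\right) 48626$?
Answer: $-16100$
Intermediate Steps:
$L = -48633$ ($L = -7 - 48626 = -48633$)
$32533 + L = 32533 - 48633 = -16100$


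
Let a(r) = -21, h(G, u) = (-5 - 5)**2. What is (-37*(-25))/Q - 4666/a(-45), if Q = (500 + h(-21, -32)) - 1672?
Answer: 4982527/22512 ≈ 221.33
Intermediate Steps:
h(G, u) = 100 (h(G, u) = (-10)**2 = 100)
Q = -1072 (Q = (500 + 100) - 1672 = 600 - 1672 = -1072)
(-37*(-25))/Q - 4666/a(-45) = -37*(-25)/(-1072) - 4666/(-21) = 925*(-1/1072) - 4666*(-1/21) = -925/1072 + 4666/21 = 4982527/22512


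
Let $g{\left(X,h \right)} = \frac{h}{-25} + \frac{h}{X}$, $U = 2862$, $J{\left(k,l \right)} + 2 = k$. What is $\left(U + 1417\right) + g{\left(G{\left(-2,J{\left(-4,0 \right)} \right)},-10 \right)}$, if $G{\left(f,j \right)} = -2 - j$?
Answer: $\frac{42769}{10} \approx 4276.9$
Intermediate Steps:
$J{\left(k,l \right)} = -2 + k$
$g{\left(X,h \right)} = - \frac{h}{25} + \frac{h}{X}$ ($g{\left(X,h \right)} = h \left(- \frac{1}{25}\right) + \frac{h}{X} = - \frac{h}{25} + \frac{h}{X}$)
$\left(U + 1417\right) + g{\left(G{\left(-2,J{\left(-4,0 \right)} \right)},-10 \right)} = \left(2862 + 1417\right) - \left(- \frac{2}{5} + \frac{10}{-2 - \left(-2 - 4\right)}\right) = 4279 + \left(\frac{2}{5} - \frac{10}{-2 - -6}\right) = 4279 + \left(\frac{2}{5} - \frac{10}{-2 + 6}\right) = 4279 + \left(\frac{2}{5} - \frac{10}{4}\right) = 4279 + \left(\frac{2}{5} - \frac{5}{2}\right) = 4279 - \frac{21}{10} = \frac{42769}{10}$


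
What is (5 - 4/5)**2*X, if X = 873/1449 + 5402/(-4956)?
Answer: -116697/13570 ≈ -8.5996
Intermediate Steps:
X = -27785/56994 (X = 873*(1/1449) + 5402*(-1/4956) = 97/161 - 2701/2478 = -27785/56994 ≈ -0.48751)
(5 - 4/5)**2*X = (5 - 4/5)**2*(-27785/56994) = (21/5)**2*(-27785/56994) = (441/25)*(-27785/56994) = -116697/13570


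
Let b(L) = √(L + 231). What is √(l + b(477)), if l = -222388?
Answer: √(-222388 + 2*√177) ≈ 471.55*I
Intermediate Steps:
b(L) = √(231 + L)
√(l + b(477)) = √(-222388 + √(231 + 477)) = √(-222388 + √708) = √(-222388 + 2*√177)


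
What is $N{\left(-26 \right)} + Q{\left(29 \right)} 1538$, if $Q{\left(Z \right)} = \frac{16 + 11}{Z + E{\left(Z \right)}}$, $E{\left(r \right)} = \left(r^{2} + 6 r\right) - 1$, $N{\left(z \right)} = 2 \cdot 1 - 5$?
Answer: $\frac{38397}{1043} \approx 36.814$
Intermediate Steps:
$N{\left(z \right)} = -3$ ($N{\left(z \right)} = 2 - 5 = -3$)
$E{\left(r \right)} = -1 + r^{2} + 6 r$
$Q{\left(Z \right)} = \frac{27}{-1 + Z^{2} + 7 Z}$ ($Q{\left(Z \right)} = \frac{16 + 11}{Z + \left(-1 + Z^{2} + 6 Z\right)} = \frac{27}{-1 + Z^{2} + 7 Z}$)
$N{\left(-26 \right)} + Q{\left(29 \right)} 1538 = -3 + \frac{27}{-1 + 29^{2} + 7 \cdot 29} \cdot 1538 = -3 + \frac{27}{-1 + 841 + 203} \cdot 1538 = -3 + \frac{27}{1043} \cdot 1538 = -3 + \frac{41526}{1043} = \frac{38397}{1043}$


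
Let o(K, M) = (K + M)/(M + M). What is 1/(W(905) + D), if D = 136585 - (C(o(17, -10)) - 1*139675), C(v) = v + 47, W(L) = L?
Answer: 20/5542367 ≈ 3.6086e-6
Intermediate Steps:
o(K, M) = (K + M)/(2*M) (o(K, M) = (K + M)/((2*M)) = (K + M)*(1/(2*M)) = (K + M)/(2*M))
C(v) = 47 + v
D = 5524267/20 (D = 136585 - ((47 + (½)*(17 - 10)/(-10)) - 1*139675) = 136585 - ((47 + (½)*(-⅒)*7) - 139675) = 136585 - ((47 - 7/20) - 139675) = 136585 - (933/20 - 139675) = 136585 - 1*(-2792567/20) = 136585 + 2792567/20 = 5524267/20 ≈ 2.7621e+5)
1/(W(905) + D) = 1/(905 + 5524267/20) = 1/(5542367/20) = 20/5542367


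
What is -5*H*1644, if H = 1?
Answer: -8220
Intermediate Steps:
-5*H*1644 = -5*1*1644 = -5*1644 = -8220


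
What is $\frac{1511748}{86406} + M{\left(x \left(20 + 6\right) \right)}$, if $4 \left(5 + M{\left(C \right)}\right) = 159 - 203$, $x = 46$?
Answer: $\frac{21542}{14401} \approx 1.4959$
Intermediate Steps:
$M{\left(C \right)} = -16$ ($M{\left(C \right)} = -5 + \frac{159 - 203}{4} = -5 + \frac{1}{4} \left(-44\right) = -5 - 11 = -16$)
$\frac{1511748}{86406} + M{\left(x \left(20 + 6\right) \right)} = \frac{1511748}{86406} - 16 = 1511748 \cdot \frac{1}{86406} - 16 = \frac{251958}{14401} - 16 = \frac{21542}{14401}$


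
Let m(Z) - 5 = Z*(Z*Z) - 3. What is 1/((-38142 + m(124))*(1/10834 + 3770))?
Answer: 5417/38158349345802 ≈ 1.4196e-10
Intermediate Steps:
m(Z) = 2 + Z³ (m(Z) = 5 + (Z*(Z*Z) - 3) = 5 + (Z*Z² - 3) = 5 + (Z³ - 3) = 5 + (-3 + Z³) = 2 + Z³)
1/((-38142 + m(124))*(1/10834 + 3770)) = 1/((-38142 + (2 + 124³))*(1/10834 + 3770)) = 1/((-38142 + (2 + 1906624))*(1/10834 + 3770)) = 1/((-38142 + 1906626)*(40844181/10834)) = 1/(1868484*(40844181/10834)) = 1/(38158349345802/5417) = 5417/38158349345802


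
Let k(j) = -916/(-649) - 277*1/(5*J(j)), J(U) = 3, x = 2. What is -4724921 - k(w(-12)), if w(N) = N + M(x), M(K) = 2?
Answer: -45996939902/9735 ≈ -4.7249e+6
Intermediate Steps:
w(N) = 2 + N (w(N) = N + 2 = 2 + N)
k(j) = -166033/9735 (k(j) = -916/(-649) - 277/(3*5) = -916*(-1/649) - 277/15 = 916/649 - 277*1/15 = 916/649 - 277/15 = -166033/9735)
-4724921 - k(w(-12)) = -4724921 - 1*(-166033/9735) = -4724921 + 166033/9735 = -45996939902/9735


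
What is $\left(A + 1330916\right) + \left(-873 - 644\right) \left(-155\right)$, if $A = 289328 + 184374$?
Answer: $2039753$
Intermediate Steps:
$A = 473702$
$\left(A + 1330916\right) + \left(-873 - 644\right) \left(-155\right) = \left(473702 + 1330916\right) + \left(-873 - 644\right) \left(-155\right) = 1804618 - -235135 = 1804618 + 235135 = 2039753$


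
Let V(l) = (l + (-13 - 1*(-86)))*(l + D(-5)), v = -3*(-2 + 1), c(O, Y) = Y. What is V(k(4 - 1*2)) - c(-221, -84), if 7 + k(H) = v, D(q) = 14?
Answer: 774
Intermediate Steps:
v = 3 (v = -3*(-1) = 3)
k(H) = -4 (k(H) = -7 + 3 = -4)
V(l) = (14 + l)*(73 + l) (V(l) = (l + (-13 - 1*(-86)))*(l + 14) = (l + (-13 + 86))*(14 + l) = (l + 73)*(14 + l) = (73 + l)*(14 + l) = (14 + l)*(73 + l))
V(k(4 - 1*2)) - c(-221, -84) = (1022 + (-4)² + 87*(-4)) - 1*(-84) = (1022 + 16 - 348) + 84 = 690 + 84 = 774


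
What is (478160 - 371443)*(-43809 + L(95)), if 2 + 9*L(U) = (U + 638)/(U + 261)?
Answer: -4993075529585/1068 ≈ -4.6752e+9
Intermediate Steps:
L(U) = -2/9 + (638 + U)/(9*(261 + U)) (L(U) = -2/9 + ((U + 638)/(U + 261))/9 = -2/9 + ((638 + U)/(261 + U))/9 = -2/9 + (638 + U)/(9*(261 + U)))
(478160 - 371443)*(-43809 + L(95)) = (478160 - 371443)*(-43809 + (116 - 1*95)/(9*(261 + 95))) = 106717*(-43809 + (⅑)*(116 - 95)/356) = 106717*(-43809 + (⅑)*(1/356)*21) = 106717*(-43809 + 7/1068) = 106717*(-46788005/1068) = -4993075529585/1068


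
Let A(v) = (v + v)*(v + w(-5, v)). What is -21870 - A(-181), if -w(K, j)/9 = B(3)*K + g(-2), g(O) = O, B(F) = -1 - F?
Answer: -146036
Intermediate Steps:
w(K, j) = 18 + 36*K (w(K, j) = -9*((-1 - 1*3)*K - 2) = -9*((-1 - 3)*K - 2) = -9*(-4*K - 2) = -9*(-2 - 4*K) = 18 + 36*K)
A(v) = 2*v*(-162 + v) (A(v) = (v + v)*(v + (18 + 36*(-5))) = (2*v)*(v + (18 - 180)) = (2*v)*(v - 162) = (2*v)*(-162 + v) = 2*v*(-162 + v))
-21870 - A(-181) = -21870 - 2*(-181)*(-162 - 181) = -21870 - 2*(-181)*(-343) = -21870 - 1*124166 = -21870 - 124166 = -146036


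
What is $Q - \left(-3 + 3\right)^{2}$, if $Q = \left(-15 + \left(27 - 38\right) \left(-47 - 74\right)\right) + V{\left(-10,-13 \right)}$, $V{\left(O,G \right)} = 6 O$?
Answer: $1256$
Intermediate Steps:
$Q = 1256$ ($Q = \left(-15 + \left(27 - 38\right) \left(-47 - 74\right)\right) + 6 \left(-10\right) = \left(-15 - -1331\right) - 60 = \left(-15 + 1331\right) - 60 = 1316 - 60 = 1256$)
$Q - \left(-3 + 3\right)^{2} = 1256 - \left(-3 + 3\right)^{2} = 1256 - 0^{2} = 1256 - 0 = 1256 + 0 = 1256$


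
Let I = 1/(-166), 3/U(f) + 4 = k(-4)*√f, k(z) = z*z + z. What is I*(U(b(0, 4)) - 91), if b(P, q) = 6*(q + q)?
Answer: 156881/286184 - 9*√3/71546 ≈ 0.54796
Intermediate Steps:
k(z) = z + z² (k(z) = z² + z = z + z²)
b(P, q) = 12*q (b(P, q) = 6*(2*q) = 12*q)
U(f) = 3/(-4 + 12*√f) (U(f) = 3/(-4 + (-4*(1 - 4))*√f) = 3/(-4 + (-4*(-3))*√f) = 3/(-4 + 12*√f))
I = -1/166 ≈ -0.0060241
I*(U(b(0, 4)) - 91) = -(3/(4*(-1 + 3*√(12*4))) - 91)/166 = -(3/(4*(-1 + 3*√48)) - 91)/166 = -(3/(4*(-1 + 3*(4*√3))) - 91)/166 = -(3/(4*(-1 + 12*√3)) - 91)/166 = -(-91 + 3/(4*(-1 + 12*√3)))/166 = 91/166 - 3/(664*(-1 + 12*√3))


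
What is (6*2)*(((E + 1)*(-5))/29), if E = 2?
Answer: -180/29 ≈ -6.2069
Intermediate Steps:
(6*2)*(((E + 1)*(-5))/29) = (6*2)*(((2 + 1)*(-5))/29) = 12*((3*(-5))*(1/29)) = 12*(-15*1/29) = 12*(-15/29) = -180/29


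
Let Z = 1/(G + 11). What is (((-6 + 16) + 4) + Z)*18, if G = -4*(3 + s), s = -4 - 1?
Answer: 4806/19 ≈ 252.95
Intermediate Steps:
s = -5
G = 8 (G = -4*(3 - 5) = -4*(-2) = 8)
Z = 1/19 (Z = 1/(8 + 11) = 1/19 ≈ 0.052632)
(((-6 + 16) + 4) + Z)*18 = (((-6 + 16) + 4) + 1/19)*18 = ((10 + 4) + 1/19)*18 = (14 + 1/19)*18 = (267/19)*18 = 4806/19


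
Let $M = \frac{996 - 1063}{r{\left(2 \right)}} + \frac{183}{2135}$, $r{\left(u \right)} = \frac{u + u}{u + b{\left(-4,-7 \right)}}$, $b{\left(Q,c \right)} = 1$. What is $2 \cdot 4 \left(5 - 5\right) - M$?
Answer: $\frac{7023}{140} \approx 50.164$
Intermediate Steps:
$r{\left(u \right)} = \frac{2 u}{1 + u}$ ($r{\left(u \right)} = \frac{u + u}{u + 1} = \frac{2 u}{1 + u}$)
$M = - \frac{7023}{140}$ ($M = \frac{996 - 1063}{2 \cdot 2 \frac{1}{1 + 2}} + \frac{183}{2135} = \frac{996 - 1063}{2 \cdot 2 \cdot \frac{1}{3}} + 183 \cdot \frac{1}{2135} = - \frac{67}{2 \cdot 2 \cdot \frac{1}{3}} + \frac{3}{35} = - \frac{67}{\frac{4}{3}} + \frac{3}{35} = \left(-67\right) \frac{3}{4} + \frac{3}{35} = - \frac{201}{4} + \frac{3}{35} = - \frac{7023}{140} \approx -50.164$)
$2 \cdot 4 \left(5 - 5\right) - M = 2 \cdot 4 \left(5 - 5\right) - - \frac{7023}{140} = 8 \cdot 0 + \frac{7023}{140} = 0 + \frac{7023}{140} = \frac{7023}{140}$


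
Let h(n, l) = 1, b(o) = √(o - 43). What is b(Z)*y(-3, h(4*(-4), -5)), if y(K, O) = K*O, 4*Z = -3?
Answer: -15*I*√7/2 ≈ -19.843*I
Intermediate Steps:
Z = -¾ (Z = (¼)*(-3) = -¾ ≈ -0.75000)
b(o) = √(-43 + o)
b(Z)*y(-3, h(4*(-4), -5)) = √(-43 - ¾)*(-3*1) = √(-175/4)*(-3) = (5*I*√7/2)*(-3) = -15*I*√7/2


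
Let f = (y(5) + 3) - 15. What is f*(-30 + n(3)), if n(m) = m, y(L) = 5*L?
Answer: -351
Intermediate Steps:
f = 13 (f = (5*5 + 3) - 15 = (25 + 3) - 15 = 28 - 15 = 13)
f*(-30 + n(3)) = 13*(-30 + 3) = 13*(-27) = -351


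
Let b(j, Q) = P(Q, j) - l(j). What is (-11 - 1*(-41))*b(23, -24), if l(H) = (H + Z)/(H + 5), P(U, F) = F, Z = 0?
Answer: 9315/14 ≈ 665.36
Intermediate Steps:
l(H) = H/(5 + H) (l(H) = (H + 0)/(H + 5) = H/(5 + H))
b(j, Q) = j - j/(5 + j)
(-11 - 1*(-41))*b(23, -24) = (-11 - 1*(-41))*(23*(4 + 23)/(5 + 23)) = (-11 + 41)*(23*27/28) = 30*(23*(1/28)*27) = 30*(621/28) = 9315/14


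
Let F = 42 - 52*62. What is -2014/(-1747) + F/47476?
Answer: 45028855/41470286 ≈ 1.0858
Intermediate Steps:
F = -3182 (F = 42 - 3224 = -3182)
-2014/(-1747) + F/47476 = -2014/(-1747) - 3182/47476 = -2014*(-1/1747) - 3182*1/47476 = 2014/1747 - 1591/23738 = 45028855/41470286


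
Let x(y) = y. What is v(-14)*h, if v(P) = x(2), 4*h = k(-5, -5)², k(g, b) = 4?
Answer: 8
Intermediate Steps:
h = 4 (h = (¼)*4² = (¼)*16 = 4)
v(P) = 2
v(-14)*h = 2*4 = 8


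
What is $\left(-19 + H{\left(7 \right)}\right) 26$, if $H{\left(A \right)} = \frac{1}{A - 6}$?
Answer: $-468$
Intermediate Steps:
$H{\left(A \right)} = \frac{1}{-6 + A}$
$\left(-19 + H{\left(7 \right)}\right) 26 = \left(-19 + \frac{1}{-6 + 7}\right) 26 = \left(-19 + 1^{-1}\right) 26 = \left(-19 + 1\right) 26 = \left(-18\right) 26 = -468$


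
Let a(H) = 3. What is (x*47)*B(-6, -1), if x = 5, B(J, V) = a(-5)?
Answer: 705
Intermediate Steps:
B(J, V) = 3
(x*47)*B(-6, -1) = (5*47)*3 = 235*3 = 705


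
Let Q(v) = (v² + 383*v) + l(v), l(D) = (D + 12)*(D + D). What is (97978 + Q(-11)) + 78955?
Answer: 172819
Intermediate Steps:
l(D) = 2*D*(12 + D) (l(D) = (12 + D)*(2*D) = 2*D*(12 + D))
Q(v) = v² + 383*v + 2*v*(12 + v) (Q(v) = (v² + 383*v) + 2*v*(12 + v) = v² + 383*v + 2*v*(12 + v))
(97978 + Q(-11)) + 78955 = (97978 - 11*(407 + 3*(-11))) + 78955 = (97978 - 11*(407 - 33)) + 78955 = (97978 - 11*374) + 78955 = (97978 - 4114) + 78955 = 93864 + 78955 = 172819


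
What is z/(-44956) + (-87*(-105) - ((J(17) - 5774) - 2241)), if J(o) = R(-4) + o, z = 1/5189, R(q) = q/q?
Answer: 3996496150287/233276684 ≈ 17132.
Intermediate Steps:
R(q) = 1
z = 1/5189 ≈ 0.00019272
J(o) = 1 + o
z/(-44956) + (-87*(-105) - ((J(17) - 5774) - 2241)) = (1/5189)/(-44956) + (-87*(-105) - (((1 + 17) - 5774) - 2241)) = (1/5189)*(-1/44956) + (9135 - ((18 - 5774) - 2241)) = -1/233276684 + (9135 - (-5756 - 2241)) = -1/233276684 + (9135 - 1*(-7997)) = -1/233276684 + (9135 + 7997) = -1/233276684 + 17132 = 3996496150287/233276684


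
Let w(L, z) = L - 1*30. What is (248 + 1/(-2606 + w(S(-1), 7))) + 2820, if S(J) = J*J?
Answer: 8084179/2635 ≈ 3068.0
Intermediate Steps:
S(J) = J²
w(L, z) = -30 + L (w(L, z) = L - 30 = -30 + L)
(248 + 1/(-2606 + w(S(-1), 7))) + 2820 = (248 + 1/(-2606 + (-30 + (-1)²))) + 2820 = (248 + 1/(-2606 + (-30 + 1))) + 2820 = (248 + 1/(-2606 - 29)) + 2820 = (248 + 1/(-2635)) + 2820 = (248 - 1/2635) + 2820 = 653479/2635 + 2820 = 8084179/2635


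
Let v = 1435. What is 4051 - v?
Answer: 2616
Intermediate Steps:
4051 - v = 4051 - 1*1435 = 4051 - 1435 = 2616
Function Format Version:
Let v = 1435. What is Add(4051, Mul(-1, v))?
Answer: 2616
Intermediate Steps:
Add(4051, Mul(-1, v)) = Add(4051, Mul(-1, 1435)) = Add(4051, -1435) = 2616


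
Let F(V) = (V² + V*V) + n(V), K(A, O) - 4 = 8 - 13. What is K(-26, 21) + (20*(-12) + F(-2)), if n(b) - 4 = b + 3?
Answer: -228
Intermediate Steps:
n(b) = 7 + b (n(b) = 4 + (b + 3) = 4 + (3 + b) = 7 + b)
K(A, O) = -1 (K(A, O) = 4 + (8 - 13) = 4 - 5 = -1)
F(V) = 7 + V + 2*V² (F(V) = (V² + V*V) + (7 + V) = (V² + V²) + (7 + V) = 2*V² + (7 + V) = 7 + V + 2*V²)
K(-26, 21) + (20*(-12) + F(-2)) = -1 + (20*(-12) + (7 - 2 + 2*(-2)²)) = -1 + (-240 + (7 - 2 + 2*4)) = -1 + (-240 + (7 - 2 + 8)) = -1 + (-240 + 13) = -1 - 227 = -228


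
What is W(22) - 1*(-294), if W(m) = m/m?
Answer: 295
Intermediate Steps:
W(m) = 1
W(22) - 1*(-294) = 1 - 1*(-294) = 1 + 294 = 295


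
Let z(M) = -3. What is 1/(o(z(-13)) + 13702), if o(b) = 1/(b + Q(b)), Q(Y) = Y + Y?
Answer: 9/123317 ≈ 7.2983e-5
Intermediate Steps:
Q(Y) = 2*Y
o(b) = 1/(3*b) (o(b) = 1/(b + 2*b) = 1/(3*b))
1/(o(z(-13)) + 13702) = 1/((1/3)/(-3) + 13702) = 1/((1/3)*(-1/3) + 13702) = 1/(-1/9 + 13702) = 1/(123317/9) = 9/123317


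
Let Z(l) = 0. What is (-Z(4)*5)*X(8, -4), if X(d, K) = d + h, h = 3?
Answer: 0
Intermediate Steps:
X(d, K) = 3 + d (X(d, K) = d + 3 = 3 + d)
(-Z(4)*5)*X(8, -4) = (-1*0*5)*(3 + 8) = (0*5)*11 = 0*11 = 0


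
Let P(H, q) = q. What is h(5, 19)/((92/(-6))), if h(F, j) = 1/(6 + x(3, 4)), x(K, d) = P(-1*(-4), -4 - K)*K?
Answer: 1/230 ≈ 0.0043478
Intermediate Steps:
x(K, d) = K*(-4 - K) (x(K, d) = (-4 - K)*K = K*(-4 - K))
h(F, j) = -1/15 (h(F, j) = 1/(6 - 1*3*(4 + 3)) = 1/(6 - 1*3*7) = 1/(6 - 21) = 1/(-15) = -1/15)
h(5, 19)/((92/(-6))) = -1/(15*(92/(-6))) = -1/(15*(92*(-⅙))) = -1/(15*(-46/3)) = -1/15*(-3/46) = 1/230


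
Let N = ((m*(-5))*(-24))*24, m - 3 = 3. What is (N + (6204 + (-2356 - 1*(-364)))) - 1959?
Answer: 19533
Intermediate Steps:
m = 6 (m = 3 + 3 = 6)
N = 17280 (N = ((6*(-5))*(-24))*24 = -30*(-24)*24 = 720*24 = 17280)
(N + (6204 + (-2356 - 1*(-364)))) - 1959 = (17280 + (6204 + (-2356 - 1*(-364)))) - 1959 = (17280 + (6204 + (-2356 + 364))) - 1959 = (17280 + (6204 - 1992)) - 1959 = (17280 + 4212) - 1959 = 21492 - 1959 = 19533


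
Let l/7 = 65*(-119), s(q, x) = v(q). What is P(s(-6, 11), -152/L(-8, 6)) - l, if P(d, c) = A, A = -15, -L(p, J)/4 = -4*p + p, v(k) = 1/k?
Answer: 54130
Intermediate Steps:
v(k) = 1/k
L(p, J) = 12*p (L(p, J) = -4*(-4*p + p) = -(-12)*p = 12*p)
s(q, x) = 1/q
l = -54145 (l = 7*(65*(-119)) = 7*(-7735) = -54145)
P(d, c) = -15
P(s(-6, 11), -152/L(-8, 6)) - l = -15 - 1*(-54145) = -15 + 54145 = 54130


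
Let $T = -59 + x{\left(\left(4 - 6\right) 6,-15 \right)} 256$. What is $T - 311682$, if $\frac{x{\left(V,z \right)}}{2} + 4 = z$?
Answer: $-321469$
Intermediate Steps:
$x{\left(V,z \right)} = -8 + 2 z$
$T = -9787$ ($T = -59 + \left(-8 + 2 \left(-15\right)\right) 256 = -59 + \left(-8 - 30\right) 256 = -59 - 9728 = -9787$)
$T - 311682 = -9787 - 311682 = -321469$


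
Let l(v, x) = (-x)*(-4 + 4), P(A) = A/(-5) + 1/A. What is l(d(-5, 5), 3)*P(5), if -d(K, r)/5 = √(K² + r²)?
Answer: 0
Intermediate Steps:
d(K, r) = -5*√(K² + r²)
P(A) = 1/A - A/5 (P(A) = A*(-⅕) + 1/A = -A/5 + 1/A = 1/A - A/5)
l(v, x) = 0 (l(v, x) = -x*0 = 0)
l(d(-5, 5), 3)*P(5) = 0*(1/5 - ⅕*5) = 0*(⅕ - 1) = 0*(-⅘) = 0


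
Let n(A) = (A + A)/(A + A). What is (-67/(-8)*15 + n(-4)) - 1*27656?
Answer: -220235/8 ≈ -27529.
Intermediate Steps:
n(A) = 1 (n(A) = (2*A)/((2*A)) = (2*A)*(1/(2*A)) = 1)
(-67/(-8)*15 + n(-4)) - 1*27656 = (-67/(-8)*15 + 1) - 1*27656 = (-67*(-⅛)*15 + 1) - 27656 = ((67/8)*15 + 1) - 27656 = (1005/8 + 1) - 27656 = 1013/8 - 27656 = -220235/8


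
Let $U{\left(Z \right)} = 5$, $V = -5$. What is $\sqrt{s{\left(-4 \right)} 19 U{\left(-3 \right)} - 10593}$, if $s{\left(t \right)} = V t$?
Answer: $i \sqrt{8693} \approx 93.236 i$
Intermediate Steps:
$s{\left(t \right)} = - 5 t$
$\sqrt{s{\left(-4 \right)} 19 U{\left(-3 \right)} - 10593} = \sqrt{\left(-5\right) \left(-4\right) 19 \cdot 5 - 10593} = \sqrt{20 \cdot 19 \cdot 5 - 10593} = \sqrt{380 \cdot 5 - 10593} = \sqrt{1900 - 10593} = \sqrt{-8693} = i \sqrt{8693}$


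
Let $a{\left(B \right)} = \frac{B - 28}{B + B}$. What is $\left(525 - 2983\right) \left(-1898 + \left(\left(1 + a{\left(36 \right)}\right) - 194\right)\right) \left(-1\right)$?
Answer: $- \frac{46254644}{9} \approx -5.1394 \cdot 10^{6}$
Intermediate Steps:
$a{\left(B \right)} = \frac{-28 + B}{2 B}$
$\left(525 - 2983\right) \left(-1898 + \left(\left(1 + a{\left(36 \right)}\right) - 194\right)\right) \left(-1\right) = \left(525 - 2983\right) \left(-1898 - \left(193 - \frac{-28 + 36}{2 \cdot 36}\right)\right) \left(-1\right) = \left(525 - 2983\right) \left(-1898 - \left(193 - \frac{1}{9}\right)\right) \left(-1\right) = - 2458 \left(-1898 + \left(\left(1 + \frac{1}{9}\right) - 194\right)\right) \left(-1\right) = - 2458 \left(-1898 + \left(\frac{10}{9} - 194\right)\right) \left(-1\right) = - 2458 \left(-1898 - \frac{1736}{9}\right) \left(-1\right) = \left(-2458\right) \left(- \frac{18818}{9}\right) \left(-1\right) = \frac{46254644}{9} \left(-1\right) = - \frac{46254644}{9}$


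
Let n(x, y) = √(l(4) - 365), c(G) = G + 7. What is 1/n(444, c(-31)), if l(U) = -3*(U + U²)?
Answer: -I*√17/85 ≈ -0.048507*I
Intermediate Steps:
c(G) = 7 + G
l(U) = -3*U - 3*U²
n(x, y) = 5*I*√17 (n(x, y) = √(-3*4*(1 + 4) - 365) = √(-3*4*5 - 365) = √(-60 - 365) = √(-425) = 5*I*√17)
1/n(444, c(-31)) = 1/(5*I*√17) = -I*√17/85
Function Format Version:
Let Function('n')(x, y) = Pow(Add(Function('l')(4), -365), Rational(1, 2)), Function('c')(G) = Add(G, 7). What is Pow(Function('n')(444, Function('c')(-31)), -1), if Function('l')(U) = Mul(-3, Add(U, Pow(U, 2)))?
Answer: Mul(Rational(-1, 85), I, Pow(17, Rational(1, 2))) ≈ Mul(-0.048507, I)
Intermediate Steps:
Function('c')(G) = Add(7, G)
Function('l')(U) = Add(Mul(-3, U), Mul(-3, Pow(U, 2)))
Function('n')(x, y) = Mul(5, I, Pow(17, Rational(1, 2))) (Function('n')(x, y) = Pow(Add(Mul(-3, 4, Add(1, 4)), -365), Rational(1, 2)) = Pow(Add(Mul(-3, 4, 5), -365), Rational(1, 2)) = Pow(Add(-60, -365), Rational(1, 2)) = Pow(-425, Rational(1, 2)) = Mul(5, I, Pow(17, Rational(1, 2))))
Pow(Function('n')(444, Function('c')(-31)), -1) = Pow(Mul(5, I, Pow(17, Rational(1, 2))), -1) = Mul(Rational(-1, 85), I, Pow(17, Rational(1, 2)))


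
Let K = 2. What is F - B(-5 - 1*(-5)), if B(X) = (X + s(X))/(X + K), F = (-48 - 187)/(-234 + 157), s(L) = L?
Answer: 235/77 ≈ 3.0519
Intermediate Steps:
F = 235/77 (F = -235/(-77) = -235*(-1/77) = 235/77 ≈ 3.0519)
B(X) = 2*X/(2 + X) (B(X) = (X + X)/(X + 2) = (2*X)/(2 + X) = 2*X/(2 + X))
F - B(-5 - 1*(-5)) = 235/77 - 2*(-5 - 1*(-5))/(2 + (-5 - 1*(-5))) = 235/77 - 2*(-5 + 5)/(2 + (-5 + 5)) = 235/77 - 2*0/(2 + 0) = 235/77 - 2*0/2 = 235/77 - 1*0 = 235/77 + 0 = 235/77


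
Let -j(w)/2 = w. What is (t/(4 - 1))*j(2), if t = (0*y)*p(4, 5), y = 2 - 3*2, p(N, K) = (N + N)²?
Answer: 0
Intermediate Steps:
p(N, K) = 4*N² (p(N, K) = (2*N)² = 4*N²)
y = -4 (y = 2 - 6 = -4)
j(w) = -2*w
t = 0 (t = (0*(-4))*(4*4²) = 0*(4*16) = 0*64 = 0)
(t/(4 - 1))*j(2) = (0/(4 - 1))*(-2*2) = (0/3)*(-4) = (0*(⅓))*(-4) = 0*(-4) = 0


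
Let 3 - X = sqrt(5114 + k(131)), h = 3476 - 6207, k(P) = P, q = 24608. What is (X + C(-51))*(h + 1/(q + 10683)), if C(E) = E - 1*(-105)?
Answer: -5493644040/35291 + 96379720*sqrt(5245)/35291 ≈ 42119.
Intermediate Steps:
C(E) = 105 + E (C(E) = E + 105 = 105 + E)
h = -2731
X = 3 - sqrt(5245) (X = 3 - sqrt(5114 + 131) = 3 - sqrt(5245) ≈ -69.422)
(X + C(-51))*(h + 1/(q + 10683)) = ((3 - sqrt(5245)) + (105 - 51))*(-2731 + 1/(24608 + 10683)) = ((3 - sqrt(5245)) + 54)*(-2731 + 1/35291) = (57 - sqrt(5245))*(-2731 + 1/35291) = (57 - sqrt(5245))*(-96379720/35291) = -5493644040/35291 + 96379720*sqrt(5245)/35291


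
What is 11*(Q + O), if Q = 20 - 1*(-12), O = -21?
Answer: 121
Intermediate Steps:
Q = 32 (Q = 20 + 12 = 32)
11*(Q + O) = 11*(32 - 21) = 11*11 = 121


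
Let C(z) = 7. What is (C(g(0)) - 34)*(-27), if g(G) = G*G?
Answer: 729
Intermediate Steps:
g(G) = G²
(C(g(0)) - 34)*(-27) = (7 - 34)*(-27) = -27*(-27) = 729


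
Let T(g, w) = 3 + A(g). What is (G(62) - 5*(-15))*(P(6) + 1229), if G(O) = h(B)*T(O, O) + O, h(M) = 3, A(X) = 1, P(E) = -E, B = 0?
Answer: 182227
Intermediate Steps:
T(g, w) = 4 (T(g, w) = 3 + 1 = 4)
G(O) = 12 + O (G(O) = 3*4 + O = 12 + O)
(G(62) - 5*(-15))*(P(6) + 1229) = ((12 + 62) - 5*(-15))*(-1*6 + 1229) = (74 + 75)*(-6 + 1229) = 149*1223 = 182227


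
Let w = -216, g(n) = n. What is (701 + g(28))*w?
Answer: -157464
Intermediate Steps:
(701 + g(28))*w = (701 + 28)*(-216) = 729*(-216) = -157464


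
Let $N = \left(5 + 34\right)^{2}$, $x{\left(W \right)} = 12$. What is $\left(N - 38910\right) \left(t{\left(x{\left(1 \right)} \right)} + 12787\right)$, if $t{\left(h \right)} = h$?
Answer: $-478541811$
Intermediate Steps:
$N = 1521$ ($N = 39^{2} = 1521$)
$\left(N - 38910\right) \left(t{\left(x{\left(1 \right)} \right)} + 12787\right) = \left(1521 - 38910\right) \left(12 + 12787\right) = \left(-37389\right) 12799 = -478541811$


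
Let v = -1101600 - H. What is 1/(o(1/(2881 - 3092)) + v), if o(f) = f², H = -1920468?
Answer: 44521/36456822229 ≈ 1.2212e-6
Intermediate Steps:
v = 818868 (v = -1101600 - 1*(-1920468) = -1101600 + 1920468 = 818868)
1/(o(1/(2881 - 3092)) + v) = 1/((1/(2881 - 3092))² + 818868) = 1/((1/(-211))² + 818868) = 1/((-1/211)² + 818868) = 1/(1/44521 + 818868) = 1/(36456822229/44521) = 44521/36456822229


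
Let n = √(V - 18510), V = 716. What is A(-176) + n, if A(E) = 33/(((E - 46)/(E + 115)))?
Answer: 671/74 + I*√17794 ≈ 9.0676 + 133.39*I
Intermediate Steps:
A(E) = 33*(115 + E)/(-46 + E) (A(E) = 33/(((-46 + E)/(115 + E))) = 33*((115 + E)/(-46 + E)) = 33*(115 + E)/(-46 + E))
n = I*√17794 (n = √(716 - 18510) = √(-17794) = I*√17794 ≈ 133.39*I)
A(-176) + n = 33*(115 - 176)/(-46 - 176) + I*√17794 = 33*(-61)/(-222) + I*√17794 = 33*(-1/222)*(-61) + I*√17794 = 671/74 + I*√17794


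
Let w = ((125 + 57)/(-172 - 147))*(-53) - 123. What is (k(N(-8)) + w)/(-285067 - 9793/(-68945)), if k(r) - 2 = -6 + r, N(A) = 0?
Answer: 2128125315/6269605112518 ≈ 0.00033944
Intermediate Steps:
k(r) = -4 + r (k(r) = 2 + (-6 + r) = -4 + r)
w = -29591/319 (w = (182/(-319))*(-53) - 123 = (182*(-1/319))*(-53) - 123 = -182/319*(-53) - 123 = 9646/319 - 123 = -29591/319 ≈ -92.762)
(k(N(-8)) + w)/(-285067 - 9793/(-68945)) = ((-4 + 0) - 29591/319)/(-285067 - 9793/(-68945)) = (-4 - 29591/319)/(-285067 - 9793*(-1/68945)) = -30867/(319*(-285067 + 9793/68945)) = -30867/(319*(-19653934522/68945)) = -30867/319*(-68945/19653934522) = 2128125315/6269605112518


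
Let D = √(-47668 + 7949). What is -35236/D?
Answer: 35236*I*√39719/39719 ≈ 176.8*I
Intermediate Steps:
D = I*√39719 (D = √(-39719) = I*√39719 ≈ 199.3*I)
-35236/D = -35236*(-I*√39719/39719) = -(-35236)*I*√39719/39719 = 35236*I*√39719/39719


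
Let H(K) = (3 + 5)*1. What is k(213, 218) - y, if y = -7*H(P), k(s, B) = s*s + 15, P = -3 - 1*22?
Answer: 45440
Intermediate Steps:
P = -25 (P = -3 - 22 = -25)
H(K) = 8 (H(K) = 8*1 = 8)
k(s, B) = 15 + s² (k(s, B) = s² + 15 = 15 + s²)
y = -56 (y = -7*8 = -56)
k(213, 218) - y = (15 + 213²) - 1*(-56) = (15 + 45369) + 56 = 45384 + 56 = 45440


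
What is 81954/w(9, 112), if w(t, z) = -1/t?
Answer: -737586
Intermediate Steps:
81954/w(9, 112) = 81954/((-1/9)) = 81954/((-1*1/9)) = 81954/(-1/9) = 81954*(-9) = -737586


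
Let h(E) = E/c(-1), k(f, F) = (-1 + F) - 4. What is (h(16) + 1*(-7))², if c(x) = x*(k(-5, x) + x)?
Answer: 1089/49 ≈ 22.224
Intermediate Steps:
k(f, F) = -5 + F
c(x) = x*(-5 + 2*x) (c(x) = x*((-5 + x) + x) = x*(-5 + 2*x))
h(E) = E/7 (h(E) = E/((-(-5 + 2*(-1)))) = E/((-(-5 - 2))) = E/((-1*(-7))) = E/7)
(h(16) + 1*(-7))² = ((⅐)*16 + 1*(-7))² = (16/7 - 7)² = (-33/7)² = 1089/49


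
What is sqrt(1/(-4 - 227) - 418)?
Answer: I*sqrt(22305129)/231 ≈ 20.445*I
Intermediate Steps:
sqrt(1/(-4 - 227) - 418) = sqrt(1/(-231) - 418) = sqrt(-1/231 - 418) = sqrt(-96559/231) = I*sqrt(22305129)/231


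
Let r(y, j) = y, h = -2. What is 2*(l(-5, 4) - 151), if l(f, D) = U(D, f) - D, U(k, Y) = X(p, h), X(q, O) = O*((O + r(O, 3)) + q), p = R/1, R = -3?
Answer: -282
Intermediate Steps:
p = -3 (p = -3/1 = -3*1 = -3)
X(q, O) = O*(q + 2*O) (X(q, O) = O*((O + O) + q) = O*(2*O + q) = O*(q + 2*O))
U(k, Y) = 14 (U(k, Y) = -2*(-3 + 2*(-2)) = -2*(-3 - 4) = -2*(-7) = 14)
l(f, D) = 14 - D
2*(l(-5, 4) - 151) = 2*((14 - 1*4) - 151) = 2*((14 - 4) - 151) = 2*(10 - 151) = 2*(-141) = -282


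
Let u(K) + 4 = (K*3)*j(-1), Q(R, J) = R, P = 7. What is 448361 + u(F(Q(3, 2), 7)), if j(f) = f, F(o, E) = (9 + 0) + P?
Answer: 448309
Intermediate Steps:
F(o, E) = 16 (F(o, E) = (9 + 0) + 7 = 9 + 7 = 16)
u(K) = -4 - 3*K (u(K) = -4 + (K*3)*(-1) = -4 + (3*K)*(-1) = -4 - 3*K)
448361 + u(F(Q(3, 2), 7)) = 448361 + (-4 - 3*16) = 448361 + (-4 - 48) = 448361 - 52 = 448309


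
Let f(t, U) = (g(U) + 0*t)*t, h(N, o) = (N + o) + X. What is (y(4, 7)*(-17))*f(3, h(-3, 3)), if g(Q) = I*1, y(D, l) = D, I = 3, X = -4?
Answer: -612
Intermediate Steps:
g(Q) = 3 (g(Q) = 3*1 = 3)
h(N, o) = -4 + N + o (h(N, o) = (N + o) - 4 = -4 + N + o)
f(t, U) = 3*t (f(t, U) = (3 + 0*t)*t = (3 + 0)*t = 3*t)
(y(4, 7)*(-17))*f(3, h(-3, 3)) = (4*(-17))*(3*3) = -68*9 = -612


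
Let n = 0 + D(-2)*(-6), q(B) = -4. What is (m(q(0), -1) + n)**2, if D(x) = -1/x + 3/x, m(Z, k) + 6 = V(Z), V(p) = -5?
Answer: 25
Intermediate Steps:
m(Z, k) = -11 (m(Z, k) = -6 - 5 = -11)
D(x) = 2/x
n = 6 (n = 0 + (2/(-2))*(-6) = 0 + (2*(-1/2))*(-6) = 0 - 1*(-6) = 0 + 6 = 6)
(m(q(0), -1) + n)**2 = (-11 + 6)**2 = (-5)**2 = 25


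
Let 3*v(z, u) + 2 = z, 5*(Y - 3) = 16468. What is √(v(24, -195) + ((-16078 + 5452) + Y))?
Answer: I*√1647465/15 ≈ 85.569*I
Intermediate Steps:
Y = 16483/5 (Y = 3 + (⅕)*16468 = 3 + 16468/5 = 16483/5 ≈ 3296.6)
v(z, u) = -⅔ + z/3
√(v(24, -195) + ((-16078 + 5452) + Y)) = √((-⅔ + (⅓)*24) + ((-16078 + 5452) + 16483/5)) = √((-⅔ + 8) + (-10626 + 16483/5)) = √(22/3 - 36647/5) = √(-109831/15) = I*√1647465/15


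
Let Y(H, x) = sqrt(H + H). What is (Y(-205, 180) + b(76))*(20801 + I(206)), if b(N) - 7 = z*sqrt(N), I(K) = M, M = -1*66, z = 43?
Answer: 145145 + 1783210*sqrt(19) + 20735*I*sqrt(410) ≈ 7.918e+6 + 4.1985e+5*I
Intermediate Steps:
M = -66
I(K) = -66
b(N) = 7 + 43*sqrt(N)
Y(H, x) = sqrt(2)*sqrt(H) (Y(H, x) = sqrt(2*H) = sqrt(2)*sqrt(H))
(Y(-205, 180) + b(76))*(20801 + I(206)) = (sqrt(2)*sqrt(-205) + (7 + 43*sqrt(76)))*(20801 - 66) = (sqrt(2)*(I*sqrt(205)) + (7 + 43*(2*sqrt(19))))*20735 = (I*sqrt(410) + (7 + 86*sqrt(19)))*20735 = (7 + 86*sqrt(19) + I*sqrt(410))*20735 = 145145 + 1783210*sqrt(19) + 20735*I*sqrt(410)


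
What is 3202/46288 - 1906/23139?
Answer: -7066925/535529016 ≈ -0.013196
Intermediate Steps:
3202/46288 - 1906/23139 = 3202*(1/46288) - 1906*1/23139 = 1601/23144 - 1906/23139 = -7066925/535529016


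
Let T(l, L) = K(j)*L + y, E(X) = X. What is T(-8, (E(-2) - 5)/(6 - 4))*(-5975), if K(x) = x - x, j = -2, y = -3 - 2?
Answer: 29875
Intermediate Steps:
y = -5
K(x) = 0
T(l, L) = -5 (T(l, L) = 0*L - 5 = 0 - 5 = -5)
T(-8, (E(-2) - 5)/(6 - 4))*(-5975) = -5*(-5975) = 29875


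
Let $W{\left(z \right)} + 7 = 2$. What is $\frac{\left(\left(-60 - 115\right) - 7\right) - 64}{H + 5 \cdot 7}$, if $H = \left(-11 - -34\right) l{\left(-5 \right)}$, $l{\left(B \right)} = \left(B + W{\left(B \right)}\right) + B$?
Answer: $\frac{123}{155} \approx 0.79355$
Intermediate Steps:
$W{\left(z \right)} = -5$ ($W{\left(z \right)} = -7 + 2 = -5$)
$l{\left(B \right)} = -5 + 2 B$ ($l{\left(B \right)} = \left(B - 5\right) + B = \left(-5 + B\right) + B = -5 + 2 B$)
$H = -345$ ($H = \left(-11 - -34\right) \left(-5 + 2 \left(-5\right)\right) = \left(-11 + 34\right) \left(-5 - 10\right) = 23 \left(-15\right) = -345$)
$\frac{\left(\left(-60 - 115\right) - 7\right) - 64}{H + 5 \cdot 7} = \frac{\left(\left(-60 - 115\right) - 7\right) - 64}{-345 + 5 \cdot 7} = \frac{\left(-175 - 7\right) - 64}{-345 + 35} = \frac{-182 - 64}{-310} = \left(-246\right) \left(- \frac{1}{310}\right) = \frac{123}{155}$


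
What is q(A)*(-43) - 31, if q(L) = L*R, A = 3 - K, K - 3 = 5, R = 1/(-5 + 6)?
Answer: 184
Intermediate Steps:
R = 1 (R = 1/1 = 1)
K = 8 (K = 3 + 5 = 8)
A = -5 (A = 3 - 1*8 = 3 - 8 = -5)
q(L) = L (q(L) = L*1 = L)
q(A)*(-43) - 31 = -5*(-43) - 31 = 215 - 31 = 184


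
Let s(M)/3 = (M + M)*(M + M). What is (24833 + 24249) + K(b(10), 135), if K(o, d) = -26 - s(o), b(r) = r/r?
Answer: 49044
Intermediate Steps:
s(M) = 12*M² (s(M) = 3*((M + M)*(M + M)) = 3*((2*M)*(2*M)) = 3*(4*M²) = 12*M²)
b(r) = 1
K(o, d) = -26 - 12*o²
(24833 + 24249) + K(b(10), 135) = (24833 + 24249) + (-26 - 12*1²) = 49082 + (-26 - 12*1) = 49082 + (-26 - 12) = 49082 - 38 = 49044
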